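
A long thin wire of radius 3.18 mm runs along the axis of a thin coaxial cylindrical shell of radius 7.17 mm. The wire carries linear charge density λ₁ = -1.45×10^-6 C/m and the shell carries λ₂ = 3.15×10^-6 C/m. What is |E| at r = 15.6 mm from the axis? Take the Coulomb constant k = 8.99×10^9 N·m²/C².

E ≈ 1.96×10^6 V/m

Coaxial Gaussian cylinder, radius r = 15.6 mm, length L (r > 7.17 mm, enclosing both).
λ_enc = λ₁ + λ₂ = (-1.45×10^-6) + (3.15×10^-6) = 1.70×10^-6 C/m.
By Gauss's law (flux through the curved wall only), E·2πrL = λ_enc L/ε₀.
E = 2k|λ_enc|/r = 2(8.99×10^9)(1.70×10^-6)/(0.0156) = 1.96×10^6 N/C.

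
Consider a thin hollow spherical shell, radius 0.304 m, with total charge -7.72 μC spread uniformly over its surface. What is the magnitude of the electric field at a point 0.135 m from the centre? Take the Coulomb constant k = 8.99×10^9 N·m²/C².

Take a concentric spherical Gaussian surface of radius r = 0.135 m (inside the shell, r < 0.304 m).
All the charge is outside the Gaussian surface: Q_enc = 0, hence E = 0 everywhere inside the shell.

E = 0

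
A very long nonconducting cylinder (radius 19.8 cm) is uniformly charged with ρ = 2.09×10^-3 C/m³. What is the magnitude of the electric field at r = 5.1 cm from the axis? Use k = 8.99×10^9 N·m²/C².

By cylindrical symmetry E is radial; use a coaxial Gaussian cylinder of radius 5.1 cm and length L (r < R).
Charge inside radius r per length L is ρ·πr²·L, so λ_enc = ρπr² = 1.708e-5 C/m.
Applying ∮E·dA = Q_enc/ε₀ with the end caps contributing no flux:
E = 2k|λ_enc|/r = 2(8.99×10^9)(1.708e-5)/(0.051) = 6.02e6 N/C.

|E| = 6.02×10^6 N/C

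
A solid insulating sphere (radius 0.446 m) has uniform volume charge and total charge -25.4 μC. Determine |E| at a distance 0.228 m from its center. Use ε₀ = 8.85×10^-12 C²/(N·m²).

Take a concentric spherical Gaussian surface of radius r = 0.228 m (r < R).
For a uniform sphere the enclosed fraction is (r/R)³, so Q_enc = (-25.4 μC)(0.228/0.446)³ = -3.393×10^-6 C.
Since E is radial and uniform over the Gaussian sphere, Φ = E·4πr² = Q_enc/ε₀.
E = |Q_enc|/(4πε₀r²) = (3.393×10^-6)/(4π·8.85×10^-12·(0.228)²) = 5.87×10^5 N/C.

5.87×10^5 V/m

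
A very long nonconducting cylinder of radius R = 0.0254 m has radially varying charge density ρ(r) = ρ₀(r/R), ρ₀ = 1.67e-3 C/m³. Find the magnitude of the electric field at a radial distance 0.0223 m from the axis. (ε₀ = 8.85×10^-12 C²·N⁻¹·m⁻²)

Take a coaxial cylindrical Gaussian surface of radius r = 0.0223 m and length L (r < R).
λ_enc = ∫₀^r ρ(r')·2πr' dr' = (2πρ₀/R)·r^3/3 = 1.527e-6 C/m.
By Gauss's law (flux through the curved wall only), E·2πrL = λ_enc L/ε₀.
E = |λ_enc|/(2πε₀r) = (1.527e-6)/(2π·8.85×10^-12·0.0223) = 1.23×10^6 N/C.

E = 1.23e6 N/C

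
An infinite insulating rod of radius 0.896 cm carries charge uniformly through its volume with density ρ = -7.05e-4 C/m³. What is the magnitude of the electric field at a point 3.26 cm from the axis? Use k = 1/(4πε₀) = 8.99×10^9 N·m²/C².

Coaxial Gaussian cylinder, radius r = 3.26 cm, length L (r > 0.896 cm, full cross-section enclosed).
λ_enc = ρ·πR² = (-7.05e-4)π(0.00896)² = -1.778×10^-7 C/m.
Applying ∮E·dA = Q_enc/ε₀ with the end caps contributing no flux:
E = 2k|λ_enc|/r = 2(8.99×10^9)(1.778×10^-7)/(0.0326) = 9.81×10^4 N/C.

|E| = 9.81×10^4 V/m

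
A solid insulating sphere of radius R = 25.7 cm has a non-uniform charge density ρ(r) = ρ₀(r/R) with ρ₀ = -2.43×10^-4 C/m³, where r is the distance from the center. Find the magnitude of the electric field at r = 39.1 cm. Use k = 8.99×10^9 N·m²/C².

7.62×10^5 N/C

By spherical symmetry E is radial; choose a Gaussian sphere of radius r = 39.1 cm (r > R, all charge enclosed).
Q_enc = 4π ∫₀^R ρ₀(r'/R)^1 r'² dr' = 4πρ₀R³/4 = -1.296e-5 C.
By Gauss's law, ∮E·dA = E·4πr² = Q_enc/ε₀.
E = k|Q_enc|/r² = (8.99×10^9)(1.296×10^-5)/(0.391)² = 7.62e5 N/C.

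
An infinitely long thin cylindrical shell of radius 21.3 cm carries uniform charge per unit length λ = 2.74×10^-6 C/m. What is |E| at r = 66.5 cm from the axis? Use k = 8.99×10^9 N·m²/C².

E ≈ 7.41×10^4 N/C

Coaxial Gaussian cylinder, radius r = 66.5 cm, length L (r > 21.3 cm).
The full line charge is enclosed: λ_enc = 2.74×10^-6 C/m.
Gauss's law: E·2πrL = λ_enc L/ε₀.
E = 2k|λ_enc|/r = 2(8.99×10^9)(2.74×10^-6)/(0.665) = 7.41×10^4 N/C.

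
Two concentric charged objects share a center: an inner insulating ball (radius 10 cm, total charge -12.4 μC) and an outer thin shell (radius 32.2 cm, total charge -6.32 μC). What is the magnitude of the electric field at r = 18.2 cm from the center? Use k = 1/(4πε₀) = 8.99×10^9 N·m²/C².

E = 3.37e6 N/C

Symmetry ⇒ E = E(r) r̂. Gaussian sphere of radius r = 18.2 cm (between the bodies, 10 cm < r < 32.2 cm).
Only the inner charge is enclosed; the outer shell contributes nothing inside itself. Q_enc = -12.4 μC = -1.24×10^-5 C.
Gauss's law: E·4πr² = Q_enc/ε₀.
E = k|Q_enc|/r² = (8.99×10^9)(1.24×10^-5)/(0.182)² = 3.37×10^6 N/C.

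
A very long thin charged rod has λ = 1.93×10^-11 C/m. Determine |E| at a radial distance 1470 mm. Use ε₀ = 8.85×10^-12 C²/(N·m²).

Take a coaxial cylindrical Gaussian surface of radius r = 1470 mm and length L.
Q_enc = λL, so λ_enc = 1.93×10^-11 C/m.
Applying ∮E·dA = Q_enc/ε₀ with the end caps contributing no flux:
E = |λ_enc|/(2πε₀r) = (1.93e-11)/(2π·8.85×10^-12·1.47) = 0.236 N/C.

|E| ≈ 0.236 V/m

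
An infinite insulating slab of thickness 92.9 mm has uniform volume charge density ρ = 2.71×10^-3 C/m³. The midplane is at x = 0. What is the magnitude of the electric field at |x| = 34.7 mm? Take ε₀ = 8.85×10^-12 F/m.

By symmetry E is perpendicular to the slab. A Gaussian pillbox from −34.7 mm to +34.7 mm (face area A) lies entirely within the slab.
Q_enc = ρ·(2x)·A and flux = 2EA, so 2EA = 2ρxA/ε₀ ⇒ E = |ρ|x/ε₀.
E = (2.71×10^-3)(0.0347)/(8.85×10^-12) = 1.06×10^7 N/C.

1.06e7 V/m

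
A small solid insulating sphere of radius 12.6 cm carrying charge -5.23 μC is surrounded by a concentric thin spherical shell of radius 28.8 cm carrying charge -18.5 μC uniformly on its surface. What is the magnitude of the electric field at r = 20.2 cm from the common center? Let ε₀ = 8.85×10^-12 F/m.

Use a concentric Gaussian sphere at r = 20.2 cm (between the bodies, 12.6 cm < r < 28.8 cm).
The shell at 28.8 cm lies outside the Gaussian surface, so Q_enc = -5.23 μC = -5.23e-6 C.
Applying ∮E·dA = Q_enc/ε₀ with Φ = E(4πr²):
E = |Q_enc|/(4πε₀r²) = (5.23×10^-6)/(4π·8.85×10^-12·(0.202)²) = 1.15×10^6 N/C.

E ≈ 1.15×10^6 V/m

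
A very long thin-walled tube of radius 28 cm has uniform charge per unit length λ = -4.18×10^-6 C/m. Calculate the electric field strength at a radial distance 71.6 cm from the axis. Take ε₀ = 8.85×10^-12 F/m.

|E| = 1.05×10^5 N/C

Coaxial Gaussian cylinder, radius r = 71.6 cm, length L (r > 28 cm).
The full line charge is enclosed: λ_enc = -4.18e-6 C/m.
Gauss's law: E·2πrL = λ_enc L/ε₀.
E = |λ_enc|/(2πε₀r) = (4.18×10^-6)/(2π·8.85×10^-12·0.716) = 1.05×10^5 N/C.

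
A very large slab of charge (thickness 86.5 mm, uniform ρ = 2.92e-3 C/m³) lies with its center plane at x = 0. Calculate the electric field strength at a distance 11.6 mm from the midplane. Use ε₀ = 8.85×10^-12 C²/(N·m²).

E = 3.83×10^6 N/C

By symmetry E is perpendicular to the slab. A Gaussian pillbox from −11.6 mm to +11.6 mm (face area A) lies entirely within the slab.
Q_enc = ρ·(2x)·A and flux = 2EA, so 2EA = 2ρxA/ε₀ ⇒ E = |ρ|x/ε₀.
E = (2.92e-3)(0.0116)/(8.85×10^-12) = 3.83e6 N/C.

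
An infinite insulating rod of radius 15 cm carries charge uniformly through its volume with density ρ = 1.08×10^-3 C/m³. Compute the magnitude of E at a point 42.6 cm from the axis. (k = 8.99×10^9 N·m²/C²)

Choose a coaxial cylinder of radius r = 42.6 cm (arbitrary length L) as the Gaussian surface (r > 15 cm, full cross-section enclosed).
λ_enc = ρ·πR² = (1.08×10^-3)π(0.15)² = 7.634×10^-5 C/m.
Gauss's law: E·2πrL = λ_enc L/ε₀.
E = 2k|λ_enc|/r = 2(8.99×10^9)(7.634×10^-5)/(0.426) = 3.22×10^6 N/C.

3.22×10^6 N/C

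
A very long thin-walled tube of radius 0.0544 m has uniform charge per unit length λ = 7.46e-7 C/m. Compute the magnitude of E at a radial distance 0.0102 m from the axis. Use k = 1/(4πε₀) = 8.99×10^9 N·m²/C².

Take a coaxial cylindrical Gaussian surface of radius r = 0.0102 m and length L (r < 0.0544 m, inside the shell).
All the surface charge lies outside this cylinder: Q_enc = 0, hence E = 0.

E = 0 (no enclosed charge)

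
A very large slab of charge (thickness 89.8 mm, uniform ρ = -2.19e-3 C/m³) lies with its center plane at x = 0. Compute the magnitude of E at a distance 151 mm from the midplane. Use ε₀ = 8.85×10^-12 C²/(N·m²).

E ≈ 1.11e7 N/C

The point |x| = 151 mm lies outside the slab (half-thickness 0.0449 m). A symmetric pillbox spanning the full slab encloses Q_enc = ρ·d·A.
Flux = 2EA ⇒ E = |ρ|d/(2ε₀), independent of distance outside.
E = (2.19×10^-3)(0.0898)/(2·8.85×10^-12) = 1.11×10^7 N/C.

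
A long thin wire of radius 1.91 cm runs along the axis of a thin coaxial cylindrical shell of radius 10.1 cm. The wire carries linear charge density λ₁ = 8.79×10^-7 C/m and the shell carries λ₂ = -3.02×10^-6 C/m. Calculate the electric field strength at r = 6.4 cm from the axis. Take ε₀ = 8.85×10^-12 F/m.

|E| ≈ 2.47e5 V/m

Choose a coaxial cylinder of radius r = 6.4 cm (arbitrary length L) as the Gaussian surface (between the conductors, 1.91 cm < r < 10.1 cm).
The shell at 10.1 cm lies outside the Gaussian surface, so λ_enc = λ₁ = 8.79×10^-7 C/m.
Since E is radial and uniform over the curved surface, Φ = E·2πrL = Q_enc/ε₀ = λ_enc L/ε₀.
E = |λ_enc|/(2πε₀r) = (8.79×10^-7)/(2π·8.85×10^-12·0.064) = 2.47e5 N/C.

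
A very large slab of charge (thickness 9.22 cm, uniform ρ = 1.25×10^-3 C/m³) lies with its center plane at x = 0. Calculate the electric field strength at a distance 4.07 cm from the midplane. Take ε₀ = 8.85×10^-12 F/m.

|E| = 5.75×10^6 N/C

By symmetry E is perpendicular to the slab. A Gaussian pillbox from −4.07 cm to +4.07 cm (face area A) lies entirely within the slab.
Q_enc = ρ·(2x)·A and flux = 2EA, so 2EA = 2ρxA/ε₀ ⇒ E = |ρ|x/ε₀.
E = (1.25×10^-3)(0.0407)/(8.85×10^-12) = 5.75×10^6 N/C.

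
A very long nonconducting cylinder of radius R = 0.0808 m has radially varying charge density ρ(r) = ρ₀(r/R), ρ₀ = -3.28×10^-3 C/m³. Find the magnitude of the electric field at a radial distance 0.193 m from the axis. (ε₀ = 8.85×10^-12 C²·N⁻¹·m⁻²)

Choose a coaxial cylinder of radius r = 0.193 m (arbitrary length L) as the Gaussian surface (r > R, full charge per length enclosed).
λ_enc = 2π ∫₀^R ρ₀(r'/R)^1 r' dr' = 2πρ₀R²/3 = -4.485e-5 C/m.
Since E is radial and uniform over the curved surface, Φ = E·2πrL = Q_enc/ε₀ = λ_enc L/ε₀.
E = |λ_enc|/(2πε₀r) = (4.485e-5)/(2π·8.85×10^-12·0.193) = 4.18e6 N/C.

4.18×10^6 N/C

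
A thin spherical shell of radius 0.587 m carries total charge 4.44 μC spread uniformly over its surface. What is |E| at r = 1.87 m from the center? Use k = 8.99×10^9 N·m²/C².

By spherical symmetry E is radial; choose a Gaussian sphere of radius r = 1.87 m (r > 0.587 m).
The entire shell is enclosed: Q_enc = 4.44×10^-6 C.
By Gauss's law, ∮E·dA = E·4πr² = Q_enc/ε₀.
E = k|Q_enc|/r² = (8.99×10^9)(4.44×10^-6)/(1.87)² = 1.14e4 N/C.

E ≈ 1.14×10^4 N/C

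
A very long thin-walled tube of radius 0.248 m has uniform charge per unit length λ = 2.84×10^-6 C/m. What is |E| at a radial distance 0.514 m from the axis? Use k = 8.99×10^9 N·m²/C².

Take a coaxial cylindrical Gaussian surface of radius r = 0.514 m and length L (r > 0.248 m).
The full line charge is enclosed: λ_enc = 2.84×10^-6 C/m.
By Gauss's law (flux through the curved wall only), E·2πrL = λ_enc L/ε₀.
E = 2k|λ_enc|/r = 2(8.99×10^9)(2.84×10^-6)/(0.514) = 9.93×10^4 N/C.

9.93×10^4 V/m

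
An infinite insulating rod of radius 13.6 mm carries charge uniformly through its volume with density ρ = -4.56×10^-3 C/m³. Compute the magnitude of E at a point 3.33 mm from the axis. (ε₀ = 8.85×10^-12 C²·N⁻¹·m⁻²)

E = 8.58e5 N/C

Choose a coaxial cylinder of radius r = 3.33 mm (arbitrary length L) as the Gaussian surface (r < R).
Charge inside radius r per length L is ρ·πr²·L, so λ_enc = ρπr² = -1.589×10^-7 C/m.
By Gauss's law (flux through the curved wall only), E·2πrL = λ_enc L/ε₀.
E = |λ_enc|/(2πε₀r) = (1.589×10^-7)/(2π·8.85×10^-12·0.00333) = 8.58×10^5 N/C.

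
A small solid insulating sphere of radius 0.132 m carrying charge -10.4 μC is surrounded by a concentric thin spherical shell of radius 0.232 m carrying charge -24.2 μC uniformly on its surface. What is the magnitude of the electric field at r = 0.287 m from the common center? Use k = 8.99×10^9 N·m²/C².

|E| = 3.78×10^6 N/C

Symmetry ⇒ E = E(r) r̂. Gaussian sphere of radius r = 0.287 m (r > 0.232 m, enclosing both).
Q_enc = (-10.4 μC) + (-24.2 μC) = -3.46×10^-5 C.
Gauss's law: E·4πr² = Q_enc/ε₀.
E = k|Q_enc|/r² = (8.99×10^9)(3.46e-5)/(0.287)² = 3.78e6 N/C.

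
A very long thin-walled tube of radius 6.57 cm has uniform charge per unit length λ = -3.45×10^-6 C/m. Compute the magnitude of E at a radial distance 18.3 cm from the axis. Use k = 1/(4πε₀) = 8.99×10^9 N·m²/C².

Choose a coaxial cylinder of radius r = 18.3 cm (arbitrary length L) as the Gaussian surface (r > 6.57 cm).
The full line charge is enclosed: λ_enc = -3.45×10^-6 C/m.
Gauss's law: E·2πrL = λ_enc L/ε₀.
E = 2k|λ_enc|/r = 2(8.99×10^9)(3.45e-6)/(0.183) = 3.39×10^5 N/C.

E ≈ 3.39e5 V/m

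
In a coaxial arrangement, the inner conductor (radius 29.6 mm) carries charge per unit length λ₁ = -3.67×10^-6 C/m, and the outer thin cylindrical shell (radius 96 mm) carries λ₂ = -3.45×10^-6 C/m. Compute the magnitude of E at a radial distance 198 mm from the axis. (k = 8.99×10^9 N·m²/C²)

E ≈ 6.47×10^5 N/C

Take a coaxial cylindrical Gaussian surface of radius r = 198 mm and length L (r > 96 mm, enclosing both).
λ_enc = λ₁ + λ₂ = (-3.67e-6) + (-3.45×10^-6) = -7.12×10^-6 C/m.
Gauss's law: E·2πrL = λ_enc L/ε₀.
E = 2k|λ_enc|/r = 2(8.99×10^9)(7.12e-6)/(0.198) = 6.47×10^5 N/C.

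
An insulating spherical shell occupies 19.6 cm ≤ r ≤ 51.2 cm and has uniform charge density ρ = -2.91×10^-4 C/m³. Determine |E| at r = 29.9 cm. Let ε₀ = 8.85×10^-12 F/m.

Take a concentric spherical Gaussian surface of radius r = 29.9 cm (within the shell material, 19.6 cm < r < 51.2 cm).
Enclosed charge is the volume from a to r: Q_enc = (4π/3)ρ(r³ − a³) = -2.341×10^-5 C.
Applying ∮E·dA = Q_enc/ε₀ with Φ = E(4πr²):
E = |Q_enc|/(4πε₀r²) = (2.341×10^-5)/(4π·8.85×10^-12·(0.299)²) = 2.35×10^6 N/C.

E ≈ 2.35×10^6 N/C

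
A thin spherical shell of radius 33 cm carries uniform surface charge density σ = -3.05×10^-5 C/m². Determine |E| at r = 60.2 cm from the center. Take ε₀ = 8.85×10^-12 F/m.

By spherical symmetry E is radial; choose a Gaussian sphere of radius r = 60.2 cm (r > 33 cm).
The entire shell is enclosed: Q_enc = σ·4πR² = (-3.05e-5)·4π·(0.33)² = -4.174×10^-5 C.
Since E is radial and uniform over the Gaussian sphere, Φ = E·4πr² = Q_enc/ε₀.
E = |Q_enc|/(4πε₀r²) = (4.174×10^-5)/(4π·8.85×10^-12·(0.602)²) = 1.04e6 N/C.

E ≈ 1.04e6 N/C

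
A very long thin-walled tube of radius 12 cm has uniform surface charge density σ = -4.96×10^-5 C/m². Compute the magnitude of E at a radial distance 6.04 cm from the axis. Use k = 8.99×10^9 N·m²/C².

Choose a coaxial cylinder of radius r = 6.04 cm (arbitrary length L) as the Gaussian surface (r < 12 cm, inside the shell).
All the surface charge lies outside this cylinder: Q_enc = 0, hence E = 0.

|E| = 0 N/C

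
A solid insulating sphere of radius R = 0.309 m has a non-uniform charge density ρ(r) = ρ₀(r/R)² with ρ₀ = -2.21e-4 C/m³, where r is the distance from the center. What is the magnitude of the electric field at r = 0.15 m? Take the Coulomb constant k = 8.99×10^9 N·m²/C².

E = 1.77×10^5 V/m

Symmetry ⇒ E = E(r) r̂. Gaussian sphere of radius r = 0.15 m (r < R).
Integrate the density: Q_enc = 4π ∫₀^r ρ₀(r'/R)^2 r'² dr' = 4πρ₀ r^5/(5·R²) = -4.417×10^-7 C.
Gauss's law: E·4πr² = Q_enc/ε₀.
E = k|Q_enc|/r² = (8.99×10^9)(4.417e-7)/(0.15)² = 1.77×10^5 N/C.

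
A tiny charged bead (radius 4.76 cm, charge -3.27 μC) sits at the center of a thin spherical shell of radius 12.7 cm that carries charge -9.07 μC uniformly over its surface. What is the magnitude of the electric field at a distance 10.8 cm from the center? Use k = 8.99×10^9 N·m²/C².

Use a concentric Gaussian sphere at r = 10.8 cm (between the bodies, 4.76 cm < r < 12.7 cm).
The shell at 12.7 cm lies outside the Gaussian surface, so Q_enc = -3.27 μC = -3.27×10^-6 C.
Applying ∮E·dA = Q_enc/ε₀ with Φ = E(4πr²):
E = k|Q_enc|/r² = (8.99×10^9)(3.27e-6)/(0.108)² = 2.52×10^6 N/C.

E = 2.52×10^6 V/m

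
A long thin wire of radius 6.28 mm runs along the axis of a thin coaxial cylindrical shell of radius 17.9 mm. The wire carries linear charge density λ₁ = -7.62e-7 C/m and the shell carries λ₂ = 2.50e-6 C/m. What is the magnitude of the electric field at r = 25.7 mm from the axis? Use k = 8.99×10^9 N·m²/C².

1.22×10^6 V/m

Take a coaxial cylindrical Gaussian surface of radius r = 25.7 mm and length L (r > 17.9 mm, enclosing both).
λ_enc = λ₁ + λ₂ = (-7.62×10^-7) + (2.50e-6) = 1.738×10^-6 C/m.
Since E is radial and uniform over the curved surface, Φ = E·2πrL = Q_enc/ε₀ = λ_enc L/ε₀.
E = 2k|λ_enc|/r = 2(8.99×10^9)(1.738×10^-6)/(0.0257) = 1.22e6 N/C.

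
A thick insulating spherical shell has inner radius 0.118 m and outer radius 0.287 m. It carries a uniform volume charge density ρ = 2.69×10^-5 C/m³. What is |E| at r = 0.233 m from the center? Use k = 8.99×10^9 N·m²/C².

2.05e5 N/C

Take a concentric spherical Gaussian surface of radius r = 0.233 m (within the shell material, 0.118 m < r < 0.287 m).
Only the shell between 0.118 m and r is enclosed: Q_enc = ρ·(4π/3)(r³ − a³) = (2.69×10^-5)·(4π/3)·((0.233)³ − (0.118)³) = 1.24×10^-6 C.
Applying ∮E·dA = Q_enc/ε₀ with Φ = E(4πr²):
E = k|Q_enc|/r² = (8.99×10^9)(1.24×10^-6)/(0.233)² = 2.05×10^5 N/C.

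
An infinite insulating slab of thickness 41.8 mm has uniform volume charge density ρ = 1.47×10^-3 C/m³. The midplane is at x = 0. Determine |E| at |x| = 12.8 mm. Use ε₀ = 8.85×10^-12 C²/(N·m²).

|E| = 2.13×10^6 N/C

By symmetry E is perpendicular to the slab. A Gaussian pillbox from −12.8 mm to +12.8 mm (face area A) lies entirely within the slab.
Q_enc = ρ·(2x)·A and flux = 2EA, so 2EA = 2ρxA/ε₀ ⇒ E = |ρ|x/ε₀.
E = (1.47×10^-3)(0.0128)/(8.85×10^-12) = 2.13×10^6 N/C.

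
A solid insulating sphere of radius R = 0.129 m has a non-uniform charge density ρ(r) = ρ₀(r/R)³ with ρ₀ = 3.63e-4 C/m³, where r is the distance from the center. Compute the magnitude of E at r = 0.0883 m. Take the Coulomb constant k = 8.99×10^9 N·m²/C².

1.94e5 N/C

Use a concentric Gaussian sphere at r = 0.0883 m (r < R).
Q_enc = ∫₀^r ρ(r')·4πr'² dr' = (4πρ₀/R³) ∫₀^r r'^5 dr' = 4πρ₀ r^6/(6·R³) = 1.679e-7 C.
Applying ∮E·dA = Q_enc/ε₀ with Φ = E(4πr²):
E = k|Q_enc|/r² = (8.99×10^9)(1.679×10^-7)/(0.0883)² = 1.94×10^5 N/C.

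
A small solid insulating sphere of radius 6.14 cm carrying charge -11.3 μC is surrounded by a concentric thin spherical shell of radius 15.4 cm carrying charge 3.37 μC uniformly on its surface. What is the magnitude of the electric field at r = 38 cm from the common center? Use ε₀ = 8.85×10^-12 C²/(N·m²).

4.94×10^5 V/m

Take a concentric spherical Gaussian surface of radius r = 38 cm (r > 15.4 cm, enclosing both).
Q_enc = (-11.3 μC) + (3.37 μC) = -7.93×10^-6 C.
Since E is radial and uniform over the Gaussian sphere, Φ = E·4πr² = Q_enc/ε₀.
E = |Q_enc|/(4πε₀r²) = (7.93e-6)/(4π·8.85×10^-12·(0.38)²) = 4.94×10^5 N/C.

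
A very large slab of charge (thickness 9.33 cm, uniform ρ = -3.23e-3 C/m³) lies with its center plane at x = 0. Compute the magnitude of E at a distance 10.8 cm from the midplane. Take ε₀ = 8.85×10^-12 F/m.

The point |x| = 10.8 cm lies outside the slab (half-thickness 0.04665 m). A symmetric pillbox spanning the full slab encloses Q_enc = ρ·d·A.
Flux = 2EA ⇒ E = |ρ|d/(2ε₀), independent of distance outside.
E = (3.23×10^-3)(0.0933)/(2·8.85×10^-12) = 1.70×10^7 N/C.

|E| ≈ 1.70e7 N/C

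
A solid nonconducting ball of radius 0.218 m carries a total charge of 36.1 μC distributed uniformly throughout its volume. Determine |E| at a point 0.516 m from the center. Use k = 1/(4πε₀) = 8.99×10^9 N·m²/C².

Take a concentric spherical Gaussian surface of radius r = 0.516 m (r > R, so the entire charge is enclosed).
Q_enc = 36.1 μC = 3.61×10^-5 C.
By Gauss's law, ∮E·dA = E·4πr² = Q_enc/ε₀.
E = k|Q_enc|/r² = (8.99×10^9)(3.61×10^-5)/(0.516)² = 1.22×10^6 N/C.

E ≈ 1.22×10^6 V/m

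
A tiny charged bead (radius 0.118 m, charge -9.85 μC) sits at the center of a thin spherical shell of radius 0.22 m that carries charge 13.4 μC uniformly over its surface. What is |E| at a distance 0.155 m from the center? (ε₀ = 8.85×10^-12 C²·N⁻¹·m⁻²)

By spherical symmetry E is radial; choose a Gaussian sphere of radius r = 0.155 m (between the bodies, 0.118 m < r < 0.22 m).
Only the inner charge is enclosed; the outer shell contributes nothing inside itself. Q_enc = -9.85 μC = -9.85×10^-6 C.
Applying ∮E·dA = Q_enc/ε₀ with Φ = E(4πr²):
E = |Q_enc|/(4πε₀r²) = (9.85e-6)/(4π·8.85×10^-12·(0.155)²) = 3.69×10^6 N/C.

E ≈ 3.69×10^6 N/C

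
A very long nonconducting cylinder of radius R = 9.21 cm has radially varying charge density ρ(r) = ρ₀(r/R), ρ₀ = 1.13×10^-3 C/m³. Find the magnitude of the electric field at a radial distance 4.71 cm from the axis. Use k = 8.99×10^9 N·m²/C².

|E| ≈ 1.02×10^6 N/C

Coaxial Gaussian cylinder, radius r = 4.71 cm, length L (r < R).
Integrating ρ over the cross-section to radius r: λ_enc = (2πρ₀/R) ∫₀^r r'^2 dr' = 2πρ₀ r^3/(3·R) = 2.685×10^-6 C/m.
By Gauss's law (flux through the curved wall only), E·2πrL = λ_enc L/ε₀.
E = 2k|λ_enc|/r = 2(8.99×10^9)(2.685×10^-6)/(0.0471) = 1.02e6 N/C.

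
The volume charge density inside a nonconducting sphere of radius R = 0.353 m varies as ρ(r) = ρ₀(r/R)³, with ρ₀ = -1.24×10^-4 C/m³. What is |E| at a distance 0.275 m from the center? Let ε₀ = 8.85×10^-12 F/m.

3.04e5 V/m

Use a concentric Gaussian sphere at r = 0.275 m (r < R).
Integrate the density: Q_enc = 4π ∫₀^r ρ₀(r'/R)^3 r'² dr' = 4πρ₀ r^6/(6·R³) = -2.554×10^-6 C.
Gauss's law: E·4πr² = Q_enc/ε₀.
E = |Q_enc|/(4πε₀r²) = (2.554×10^-6)/(4π·8.85×10^-12·(0.275)²) = 3.04e5 N/C.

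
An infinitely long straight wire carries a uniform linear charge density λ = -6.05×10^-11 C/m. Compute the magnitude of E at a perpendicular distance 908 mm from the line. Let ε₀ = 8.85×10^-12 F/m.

E = 1.2 N/C

Choose a coaxial cylinder of radius r = 908 mm (arbitrary length L) as the Gaussian surface.
Q_enc = λL, so λ_enc = -6.05×10^-11 C/m.
By Gauss's law (flux through the curved wall only), E·2πrL = λ_enc L/ε₀.
E = |λ_enc|/(2πε₀r) = (6.05×10^-11)/(2π·8.85×10^-12·0.908) = 1.2 N/C.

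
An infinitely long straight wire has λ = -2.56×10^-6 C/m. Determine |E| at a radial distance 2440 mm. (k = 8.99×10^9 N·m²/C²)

Choose a coaxial cylinder of radius r = 2440 mm (arbitrary length L) as the Gaussian surface.
Q_enc = λL, so λ_enc = -2.56e-6 C/m.
Applying ∮E·dA = Q_enc/ε₀ with the end caps contributing no flux:
E = 2k|λ_enc|/r = 2(8.99×10^9)(2.56×10^-6)/(2.44) = 1.89e4 N/C.

E = 1.89×10^4 N/C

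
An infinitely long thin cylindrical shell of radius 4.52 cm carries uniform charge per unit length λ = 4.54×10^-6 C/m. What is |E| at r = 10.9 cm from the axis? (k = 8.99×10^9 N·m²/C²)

E ≈ 7.49e5 V/m

Take a coaxial cylindrical Gaussian surface of radius r = 10.9 cm and length L (r > 4.52 cm).
The full line charge is enclosed: λ_enc = 4.54×10^-6 C/m.
Applying ∮E·dA = Q_enc/ε₀ with the end caps contributing no flux:
E = 2k|λ_enc|/r = 2(8.99×10^9)(4.54×10^-6)/(0.109) = 7.49×10^5 N/C.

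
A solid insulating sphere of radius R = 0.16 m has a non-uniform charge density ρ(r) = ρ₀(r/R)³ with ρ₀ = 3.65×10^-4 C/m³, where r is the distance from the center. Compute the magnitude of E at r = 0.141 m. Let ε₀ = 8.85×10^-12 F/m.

Use a concentric Gaussian sphere at r = 0.141 m (r < R).
Q_enc = ∫₀^r ρ(r')·4πr'² dr' = (4πρ₀/R³) ∫₀^r r'^5 dr' = 4πρ₀ r^6/(6·R³) = 1.467×10^-6 C.
Since E is radial and uniform over the Gaussian sphere, Φ = E·4πr² = Q_enc/ε₀.
E = |Q_enc|/(4πε₀r²) = (1.467e-6)/(4π·8.85×10^-12·(0.141)²) = 6.63×10^5 N/C.

E = 6.63×10^5 N/C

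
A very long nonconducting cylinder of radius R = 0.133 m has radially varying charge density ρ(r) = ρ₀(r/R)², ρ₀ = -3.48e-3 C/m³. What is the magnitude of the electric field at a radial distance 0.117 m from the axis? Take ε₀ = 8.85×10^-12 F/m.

Coaxial Gaussian cylinder, radius r = 0.117 m, length L (r < R).
λ_enc = ∫₀^r ρ(r')·2πr' dr' = (2πρ₀/R²)·r^4/4 = -5.791×10^-5 C/m.
Since E is radial and uniform over the curved surface, Φ = E·2πrL = Q_enc/ε₀ = λ_enc L/ε₀.
E = |λ_enc|/(2πε₀r) = (5.791e-5)/(2π·8.85×10^-12·0.117) = 8.90×10^6 N/C.

E ≈ 8.90×10^6 N/C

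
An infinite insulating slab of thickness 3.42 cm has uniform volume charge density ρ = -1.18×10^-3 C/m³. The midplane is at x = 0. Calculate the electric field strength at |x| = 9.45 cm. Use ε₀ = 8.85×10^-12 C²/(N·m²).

The point |x| = 9.45 cm lies outside the slab (half-thickness 0.0171 m). A symmetric pillbox spanning the full slab encloses Q_enc = ρ·d·A.
Flux = 2EA ⇒ E = |ρ|d/(2ε₀), independent of distance outside.
E = (1.18×10^-3)(0.0342)/(2·8.85×10^-12) = 2.28e6 N/C.

E ≈ 2.28e6 N/C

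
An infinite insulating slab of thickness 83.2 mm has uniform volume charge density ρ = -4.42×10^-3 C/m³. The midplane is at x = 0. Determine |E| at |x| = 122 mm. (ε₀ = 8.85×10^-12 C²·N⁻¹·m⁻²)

|E| = 2.08×10^7 V/m

The point |x| = 122 mm lies outside the slab (half-thickness 0.0416 m). A symmetric pillbox spanning the full slab encloses Q_enc = ρ·d·A.
Flux = 2EA ⇒ E = |ρ|d/(2ε₀), independent of distance outside.
E = (4.42e-3)(0.0832)/(2·8.85×10^-12) = 2.08e7 N/C.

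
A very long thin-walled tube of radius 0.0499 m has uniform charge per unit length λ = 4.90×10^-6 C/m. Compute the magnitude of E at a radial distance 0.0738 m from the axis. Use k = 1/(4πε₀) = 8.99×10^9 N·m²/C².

Take a coaxial cylindrical Gaussian surface of radius r = 0.0738 m and length L (r > 0.0499 m).
The full line charge is enclosed: λ_enc = 4.90×10^-6 C/m.
Since E is radial and uniform over the curved surface, Φ = E·2πrL = Q_enc/ε₀ = λ_enc L/ε₀.
E = 2k|λ_enc|/r = 2(8.99×10^9)(4.90×10^-6)/(0.0738) = 1.19×10^6 N/C.

1.19e6 N/C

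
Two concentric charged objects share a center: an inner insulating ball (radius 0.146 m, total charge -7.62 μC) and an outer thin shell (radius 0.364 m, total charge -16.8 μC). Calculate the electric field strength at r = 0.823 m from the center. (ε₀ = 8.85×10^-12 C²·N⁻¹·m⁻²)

Take a concentric spherical Gaussian surface of radius r = 0.823 m (r > 0.364 m, enclosing both).
Q_enc = (-7.62 μC) + (-16.8 μC) = -2.442×10^-5 C.
Applying ∮E·dA = Q_enc/ε₀ with Φ = E(4πr²):
E = |Q_enc|/(4πε₀r²) = (2.442×10^-5)/(4π·8.85×10^-12·(0.823)²) = 3.24×10^5 N/C.

3.24e5 V/m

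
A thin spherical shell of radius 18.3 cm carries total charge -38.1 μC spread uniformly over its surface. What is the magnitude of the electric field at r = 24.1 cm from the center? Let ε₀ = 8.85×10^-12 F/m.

Use a concentric Gaussian sphere at r = 24.1 cm (r > 18.3 cm).
The entire shell is enclosed: Q_enc = -3.81×10^-5 C.
By Gauss's law, ∮E·dA = E·4πr² = Q_enc/ε₀.
E = |Q_enc|/(4πε₀r²) = (3.81e-5)/(4π·8.85×10^-12·(0.241)²) = 5.90e6 N/C.

E ≈ 5.90e6 N/C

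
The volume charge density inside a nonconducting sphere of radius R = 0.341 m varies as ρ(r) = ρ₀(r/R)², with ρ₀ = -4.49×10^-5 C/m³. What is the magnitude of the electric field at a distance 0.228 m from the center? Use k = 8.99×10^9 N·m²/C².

Symmetry ⇒ E = E(r) r̂. Gaussian sphere of radius r = 0.228 m (r < R).
Integrate the density: Q_enc = 4π ∫₀^r ρ₀(r'/R)^2 r'² dr' = 4πρ₀ r^5/(5·R²) = -5.979e-7 C.
By Gauss's law, ∮E·dA = E·4πr² = Q_enc/ε₀.
E = k|Q_enc|/r² = (8.99×10^9)(5.979×10^-7)/(0.228)² = 1.03×10^5 N/C.

|E| = 1.03×10^5 V/m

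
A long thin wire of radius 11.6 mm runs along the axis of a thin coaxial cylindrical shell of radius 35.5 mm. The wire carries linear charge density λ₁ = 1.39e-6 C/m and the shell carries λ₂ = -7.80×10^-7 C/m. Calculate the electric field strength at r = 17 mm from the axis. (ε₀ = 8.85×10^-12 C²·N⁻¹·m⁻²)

E = 1.47×10^6 N/C

Choose a coaxial cylinder of radius r = 17 mm (arbitrary length L) as the Gaussian surface (between the conductors, 11.6 mm < r < 35.5 mm).
The shell at 35.5 mm lies outside the Gaussian surface, so λ_enc = λ₁ = 1.39×10^-6 C/m.
Since E is radial and uniform over the curved surface, Φ = E·2πrL = Q_enc/ε₀ = λ_enc L/ε₀.
E = |λ_enc|/(2πε₀r) = (1.39e-6)/(2π·8.85×10^-12·0.017) = 1.47e6 N/C.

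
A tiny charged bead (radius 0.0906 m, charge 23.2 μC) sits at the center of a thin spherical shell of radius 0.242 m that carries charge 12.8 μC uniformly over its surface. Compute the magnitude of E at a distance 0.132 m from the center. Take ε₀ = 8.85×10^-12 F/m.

Take a concentric spherical Gaussian surface of radius r = 0.132 m (between the bodies, 0.0906 m < r < 0.242 m).
Only the inner charge is enclosed; the outer shell contributes nothing inside itself. Q_enc = 23.2 μC = 2.32×10^-5 C.
Applying ∮E·dA = Q_enc/ε₀ with Φ = E(4πr²):
E = |Q_enc|/(4πε₀r²) = (2.32e-5)/(4π·8.85×10^-12·(0.132)²) = 1.20×10^7 N/C.

E ≈ 1.20×10^7 N/C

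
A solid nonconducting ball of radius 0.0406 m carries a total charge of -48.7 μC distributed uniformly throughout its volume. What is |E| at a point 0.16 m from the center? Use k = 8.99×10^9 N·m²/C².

Symmetry ⇒ E = E(r) r̂. Gaussian sphere of radius r = 0.16 m (r > R, so the entire charge is enclosed).
Q_enc = -48.7 μC = -4.87e-5 C.
Since E is radial and uniform over the Gaussian sphere, Φ = E·4πr² = Q_enc/ε₀.
E = k|Q_enc|/r² = (8.99×10^9)(4.87e-5)/(0.16)² = 1.71e7 N/C.

|E| = 1.71×10^7 V/m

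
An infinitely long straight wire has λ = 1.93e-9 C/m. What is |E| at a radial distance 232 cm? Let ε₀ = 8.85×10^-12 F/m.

Coaxial Gaussian cylinder, radius r = 232 cm, length L.
Q_enc = λL, so λ_enc = 1.93×10^-9 C/m.
Since E is radial and uniform over the curved surface, Φ = E·2πrL = Q_enc/ε₀ = λ_enc L/ε₀.
E = |λ_enc|/(2πε₀r) = (1.93×10^-9)/(2π·8.85×10^-12·2.32) = 15 N/C.

|E| = 15 V/m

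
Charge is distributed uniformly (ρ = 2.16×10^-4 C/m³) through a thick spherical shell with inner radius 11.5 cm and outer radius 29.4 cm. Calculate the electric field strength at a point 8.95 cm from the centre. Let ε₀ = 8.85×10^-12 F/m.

By spherical symmetry E is radial; choose a Gaussian sphere of radius r = 8.95 cm (r < 11.5 cm, inside the empty cavity).
No charge is enclosed, so by Gauss's law E·4πr² = 0 ⇒ E = 0.

E = 0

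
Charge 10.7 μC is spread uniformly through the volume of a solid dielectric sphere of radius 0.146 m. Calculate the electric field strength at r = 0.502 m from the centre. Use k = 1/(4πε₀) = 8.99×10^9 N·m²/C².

|E| = 3.82×10^5 V/m

By spherical symmetry E is radial; choose a Gaussian sphere of radius r = 0.502 m (r > R, so the entire charge is enclosed).
Q_enc = 10.7 μC = 1.07e-5 C.
By Gauss's law, ∮E·dA = E·4πr² = Q_enc/ε₀.
E = k|Q_enc|/r² = (8.99×10^9)(1.07e-5)/(0.502)² = 3.82×10^5 N/C.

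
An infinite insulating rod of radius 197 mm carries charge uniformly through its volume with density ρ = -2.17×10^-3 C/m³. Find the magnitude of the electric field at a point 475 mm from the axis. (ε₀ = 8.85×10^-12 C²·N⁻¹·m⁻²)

E = 1.00×10^7 N/C

Take a coaxial cylindrical Gaussian surface of radius r = 475 mm and length L (r > 197 mm, full cross-section enclosed).
λ_enc = ρ·πR² = (-2.17×10^-3)π(0.197)² = -2.646×10^-4 C/m.
Since E is radial and uniform over the curved surface, Φ = E·2πrL = Q_enc/ε₀ = λ_enc L/ε₀.
E = |λ_enc|/(2πε₀r) = (2.646×10^-4)/(2π·8.85×10^-12·0.475) = 1.00e7 N/C.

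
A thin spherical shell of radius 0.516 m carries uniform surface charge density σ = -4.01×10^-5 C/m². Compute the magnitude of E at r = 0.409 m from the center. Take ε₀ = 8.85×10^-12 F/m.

By spherical symmetry E is radial; choose a Gaussian sphere of radius r = 0.409 m (inside the shell, r < 0.516 m).
All the charge is outside the Gaussian surface: Q_enc = 0, hence E = 0 everywhere inside the shell.

|E| = 0 N/C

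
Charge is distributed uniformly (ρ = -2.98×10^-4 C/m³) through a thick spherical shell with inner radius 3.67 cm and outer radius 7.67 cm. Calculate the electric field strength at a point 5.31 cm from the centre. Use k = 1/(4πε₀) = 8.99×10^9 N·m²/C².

|E| = 3.99e5 N/C

By spherical symmetry E is radial; choose a Gaussian sphere of radius r = 5.31 cm (within the shell material, 3.67 cm < r < 7.67 cm).
Enclosed charge is the volume from a to r: Q_enc = (4π/3)ρ(r³ − a³) = -1.252×10^-7 C.
By Gauss's law, ∮E·dA = E·4πr² = Q_enc/ε₀.
E = k|Q_enc|/r² = (8.99×10^9)(1.252×10^-7)/(0.0531)² = 3.99e5 N/C.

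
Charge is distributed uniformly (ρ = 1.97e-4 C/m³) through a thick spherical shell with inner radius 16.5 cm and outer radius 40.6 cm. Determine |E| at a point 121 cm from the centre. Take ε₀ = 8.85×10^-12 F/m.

Use a concentric Gaussian sphere at r = 121 cm (r > 40.6 cm, enclosing the whole shell).
Q_enc = ρ·(4π/3)(b³ − a³) = (1.97e-4)·(4π/3)·((0.406)³ − (0.165)³) = 5.152×10^-5 C.
Since E is radial and uniform over the Gaussian sphere, Φ = E·4πr² = Q_enc/ε₀.
E = |Q_enc|/(4πε₀r²) = (5.152e-5)/(4π·8.85×10^-12·(1.21)²) = 3.16×10^5 N/C.

3.16e5 N/C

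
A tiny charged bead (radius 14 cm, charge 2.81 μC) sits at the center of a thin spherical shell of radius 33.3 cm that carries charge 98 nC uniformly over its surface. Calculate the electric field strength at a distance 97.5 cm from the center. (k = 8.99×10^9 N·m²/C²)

By spherical symmetry E is radial; choose a Gaussian sphere of radius r = 97.5 cm (r > 33.3 cm, enclosing both).
Q_enc = (2.81 μC) + (98 nC) = 2.908×10^-6 C.
Applying ∮E·dA = Q_enc/ε₀ with Φ = E(4πr²):
E = k|Q_enc|/r² = (8.99×10^9)(2.908×10^-6)/(0.975)² = 2.75e4 N/C.

|E| = 2.75e4 V/m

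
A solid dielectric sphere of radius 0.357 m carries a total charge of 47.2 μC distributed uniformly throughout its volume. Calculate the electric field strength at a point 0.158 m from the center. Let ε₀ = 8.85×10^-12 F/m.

Take a concentric spherical Gaussian surface of radius r = 0.158 m (r < R).
Only the charge within r is enclosed: Q_enc = Q·(r/R)³ = (47.2 μC)·(0.158 m/0.357 m)³ = 4.092×10^-6 C.
Since E is radial and uniform over the Gaussian sphere, Φ = E·4πr² = Q_enc/ε₀.
E = |Q_enc|/(4πε₀r²) = (4.092×10^-6)/(4π·8.85×10^-12·(0.158)²) = 1.47×10^6 N/C.

E ≈ 1.47×10^6 V/m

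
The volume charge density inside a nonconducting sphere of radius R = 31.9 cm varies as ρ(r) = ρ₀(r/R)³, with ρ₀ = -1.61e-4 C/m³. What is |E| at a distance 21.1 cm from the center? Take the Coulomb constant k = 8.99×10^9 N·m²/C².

|E| ≈ 1.85×10^5 N/C

Use a concentric Gaussian sphere at r = 21.1 cm (r < R).
Integrate the density: Q_enc = 4π ∫₀^r ρ₀(r'/R)^3 r'² dr' = 4πρ₀ r^6/(6·R³) = -9.167×10^-7 C.
Gauss's law: E·4πr² = Q_enc/ε₀.
E = k|Q_enc|/r² = (8.99×10^9)(9.167e-7)/(0.211)² = 1.85e5 N/C.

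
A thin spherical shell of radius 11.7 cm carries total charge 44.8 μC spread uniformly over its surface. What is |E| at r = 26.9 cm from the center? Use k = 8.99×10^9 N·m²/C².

Take a concentric spherical Gaussian surface of radius r = 26.9 cm (r > 11.7 cm).
The entire shell is enclosed: Q_enc = 4.48e-5 C.
Gauss's law: E·4πr² = Q_enc/ε₀.
E = k|Q_enc|/r² = (8.99×10^9)(4.48e-5)/(0.269)² = 5.57e6 N/C.

5.57e6 N/C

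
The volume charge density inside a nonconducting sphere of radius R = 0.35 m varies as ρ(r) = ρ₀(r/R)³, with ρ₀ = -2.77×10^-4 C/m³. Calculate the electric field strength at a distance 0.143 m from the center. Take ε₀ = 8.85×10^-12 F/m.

Use a concentric Gaussian sphere at r = 0.143 m (r < R).
Q_enc = ∫₀^r ρ(r')·4πr'² dr' = (4πρ₀/R³) ∫₀^r r'^5 dr' = 4πρ₀ r^6/(6·R³) = -1.157×10^-7 C.
Since E is radial and uniform over the Gaussian sphere, Φ = E·4πr² = Q_enc/ε₀.
E = |Q_enc|/(4πε₀r²) = (1.157e-7)/(4π·8.85×10^-12·(0.143)²) = 5.09×10^4 N/C.

|E| ≈ 5.09×10^4 N/C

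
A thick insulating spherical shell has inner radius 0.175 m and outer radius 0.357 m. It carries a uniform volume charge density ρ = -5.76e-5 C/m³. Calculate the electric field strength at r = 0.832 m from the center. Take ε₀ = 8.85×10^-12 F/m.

Use a concentric Gaussian sphere at r = 0.832 m (r > 0.357 m, enclosing the whole shell).
Q_enc = ρ·(4π/3)(b³ − a³) = (-5.76e-5)·(4π/3)·((0.357)³ − (0.175)³) = -9.685×10^-6 C.
Since E is radial and uniform over the Gaussian sphere, Φ = E·4πr² = Q_enc/ε₀.
E = |Q_enc|/(4πε₀r²) = (9.685×10^-6)/(4π·8.85×10^-12·(0.832)²) = 1.26×10^5 N/C.

E = 1.26e5 N/C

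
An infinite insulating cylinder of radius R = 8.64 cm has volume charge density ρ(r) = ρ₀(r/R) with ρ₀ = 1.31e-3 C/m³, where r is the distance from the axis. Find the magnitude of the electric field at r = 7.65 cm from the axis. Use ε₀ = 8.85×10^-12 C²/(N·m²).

3.34e6 N/C

By cylindrical symmetry E is radial; use a coaxial Gaussian cylinder of radius 7.65 cm and length L (r < R).
λ_enc = ∫₀^r ρ(r')·2πr' dr' = (2πρ₀/R)·r^3/3 = 1.422×10^-5 C/m.
Since E is radial and uniform over the curved surface, Φ = E·2πrL = Q_enc/ε₀ = λ_enc L/ε₀.
E = |λ_enc|/(2πε₀r) = (1.422×10^-5)/(2π·8.85×10^-12·0.0765) = 3.34×10^6 N/C.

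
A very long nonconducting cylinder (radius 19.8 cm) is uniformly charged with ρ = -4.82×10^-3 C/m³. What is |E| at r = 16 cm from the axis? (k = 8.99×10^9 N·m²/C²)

Coaxial Gaussian cylinder, radius r = 16 cm, length L (r < R).
Enclosed charge per unit length: λ_enc = ρ·πr² = (-4.82e-3)π(0.16)² = -3.876×10^-4 C/m.
Gauss's law: E·2πrL = λ_enc L/ε₀.
E = 2k|λ_enc|/r = 2(8.99×10^9)(3.876×10^-4)/(0.16) = 4.36e7 N/C.

|E| ≈ 4.36e7 N/C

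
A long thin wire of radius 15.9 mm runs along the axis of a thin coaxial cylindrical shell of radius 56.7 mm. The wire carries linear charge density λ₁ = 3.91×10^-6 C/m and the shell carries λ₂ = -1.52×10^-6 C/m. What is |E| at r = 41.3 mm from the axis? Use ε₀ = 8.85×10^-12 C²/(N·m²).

Take a coaxial cylindrical Gaussian surface of radius r = 41.3 mm and length L (between the conductors, 15.9 mm < r < 56.7 mm).
The shell at 56.7 mm lies outside the Gaussian surface, so λ_enc = λ₁ = 3.91×10^-6 C/m.
Since E is radial and uniform over the curved surface, Φ = E·2πrL = Q_enc/ε₀ = λ_enc L/ε₀.
E = |λ_enc|/(2πε₀r) = (3.91e-6)/(2π·8.85×10^-12·0.0413) = 1.70e6 N/C.

|E| ≈ 1.70×10^6 N/C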